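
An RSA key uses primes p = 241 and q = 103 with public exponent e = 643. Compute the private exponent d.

φ(n) = (p−1)(q−1) = 240·102 = 24480.
Need d with 643·d ≡ 1 (mod 24480). Apply the extended Euclidean algorithm:
24480 = 38·643 + 46
643 = 13·46 + 45
46 = 1·45 + 1
45 = 45·1 + 0
Back-substitute:
1 = 46 − 45
1 = −643 + 14·46
1 = 14·24480 − 533·643
So 643·(-533) ≡ 1 (mod 24480), hence d ≡ -533 ≡ 23947 (mod 24480).

23947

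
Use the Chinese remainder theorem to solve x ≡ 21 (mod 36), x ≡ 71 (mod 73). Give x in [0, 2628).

1677

Write x = 21 + 36·k. Then 36·k ≡ 71 − 21 ≡ 50 (mod 73).
Need 36⁻¹ mod 73. Extended Euclid on (73, 36):
73 = 2×36 + 1
36 = 36×1 + 0
Back-substitute:
1 = 73 − 2·36
36⁻¹ ≡ 71 (mod 73), so k ≡ 71·50 ≡ 46 (mod 73).
x = 21 + 36·46 = 1677.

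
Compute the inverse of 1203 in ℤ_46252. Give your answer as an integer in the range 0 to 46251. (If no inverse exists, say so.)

Extended Euclidean algorithm:
46252 = 38·1203 + 538
1203 = 2·538 + 127
538 = 4·127 + 30
127 = 4·30 + 7
30 = 4·7 + 2
7 = 3·2 + 1
2 = 2·1 + 0
Since gcd(1203, 46252) = 1, back-substitute to write 1 as a combination:
1 = 7 − 3·2
1 = −3·30 + 13·7
1 = 13·127 − 55·30
1 = −55·538 + 233·127
1 = 233·1203 − 521·538
1 = −521·46252 + 20031·1203
So 1203·20031 ≡ 1 (mod 46252).

20031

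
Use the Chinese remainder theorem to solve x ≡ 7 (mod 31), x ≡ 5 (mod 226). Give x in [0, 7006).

Write x = 7 + 31·k. Then 31·k ≡ 5 − 7 ≡ 224 (mod 226).
Need 31⁻¹ mod 226. Extended Euclid on (226, 31):
226 = 7·31 + 9
31 = 3·9 + 4
9 = 2·4 + 1
4 = 4·1 + 0
Back-substitute:
1 = 9 − 2·4
1 = −2·31 + 7·9
1 = 7·226 − 51·31
31⁻¹ ≡ 175 (mod 226), so k ≡ 175·224 ≡ 102 (mod 226).
x = 7 + 31·102 = 3169.

3169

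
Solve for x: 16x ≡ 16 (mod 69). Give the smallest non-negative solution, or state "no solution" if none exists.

1

First find gcd(16, 69):
69 = 4×16 + 5
16 = 3×5 + 1
5 = 5×1 + 0
gcd = 1, so a unique solution mod 69 exists.
Back-substitute for the Bézout coefficients:
1 = 16 − 3·5
1 = −3·69 + 13·16
So 16·(13) ≡ 1 (mod 69), giving 16⁻¹ ≡ 13.
x ≡ 16⁻¹·16 ≡ 13·16 ≡ 1 (mod 69).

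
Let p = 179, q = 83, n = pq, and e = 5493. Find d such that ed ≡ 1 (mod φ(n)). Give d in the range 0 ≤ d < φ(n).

7953

φ(n) = (p−1)(q−1) = 178·82 = 14596.
Need d with 5493·d ≡ 1 (mod 14596). Apply the extended Euclidean algorithm:
14596 = 2*5493 + 3610
5493 = 1*3610 + 1883
3610 = 1*1883 + 1727
1883 = 1*1727 + 156
1727 = 11*156 + 11
156 = 14*11 + 2
11 = 5*2 + 1
2 = 2*1 + 0
Back-substitute:
1 = 11 − 5·2
1 = −5·156 + 71·11
1 = 71·1727 − 786·156
1 = −786·1883 + 857·1727
1 = 857·3610 − 1643·1883
1 = −1643·5493 + 2500·3610
1 = 2500·14596 − 6643·5493
So 5493·(-6643) ≡ 1 (mod 14596), hence d ≡ -6643 ≡ 7953 (mod 14596).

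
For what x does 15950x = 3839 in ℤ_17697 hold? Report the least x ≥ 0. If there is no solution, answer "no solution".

403

First find gcd(15950, 17697):
17697 = 1*15950 + 1747
15950 = 9*1747 + 227
1747 = 7*227 + 158
227 = 1*158 + 69
158 = 2*69 + 20
69 = 3*20 + 9
20 = 2*9 + 2
9 = 4*2 + 1
2 = 2*1 + 0
gcd = 1, so a unique solution mod 17697 exists.
Back-substitute for the Bézout coefficients:
1 = 9 − 4·2
1 = −4·20 + 9·9
1 = 9·69 − 31·20
1 = −31·158 + 71·69
1 = 71·227 − 102·158
1 = −102·1747 + 785·227
1 = 785·15950 − 7167·1747
1 = −7167·17697 + 7952·15950
So 15950·(7952) ≡ 1 (mod 17697), giving 15950⁻¹ ≡ 7952.
x ≡ 15950⁻¹·3839 ≡ 7952·3839 ≡ 403 (mod 17697).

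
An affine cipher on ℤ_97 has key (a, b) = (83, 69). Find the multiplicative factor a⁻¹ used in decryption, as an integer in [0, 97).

90

gcd(97, 83) by repeated division:
97 = 1·83 + 14
83 = 5·14 + 13
14 = 1·13 + 1
13 = 13·1 + 0
The gcd is 1. Working backward:
1 = 14 − 13
1 = −83 + 6·14
1 = 6·97 − 7·83
So 83·(-7) ≡ 1 (mod 97), and -7 ≡ 90 (mod 97).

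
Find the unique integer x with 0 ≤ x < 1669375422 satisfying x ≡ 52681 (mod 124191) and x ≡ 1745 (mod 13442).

999293467

Write x = 52681 + 124191·k. Then 124191·k ≡ 1745 − 52681 ≡ 2832 (mod 13442).
Need 124191⁻¹ mod 13442. Extended Euclid on (13442, 3213):
13442 = 4×3213 + 590
3213 = 5×590 + 263
590 = 2×263 + 64
263 = 4×64 + 7
64 = 9×7 + 1
7 = 7×1 + 0
Back-substitute:
1 = 64 − 9·7
1 = −9·263 + 37·64
1 = 37·590 − 83·263
1 = −83·3213 + 452·590
1 = 452·13442 − 1891·3213
124191⁻¹ ≡ 11551 (mod 13442), so k ≡ 11551·2832 ≡ 8046 (mod 13442).
x = 52681 + 124191·8046 = 999293467.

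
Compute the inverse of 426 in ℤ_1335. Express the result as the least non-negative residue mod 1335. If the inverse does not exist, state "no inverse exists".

no inverse exists

Euclidean algorithm on 1335, 426:
1335 = 3*426 + 57
426 = 7*57 + 27
57 = 2*27 + 3
27 = 9*3 + 0
gcd(426, 1335) = 3 ≠ 1, so 426 has no multiplicative inverse modulo 1335.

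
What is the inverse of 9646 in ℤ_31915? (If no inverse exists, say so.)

no inverse exists

Compute gcd(9646, 31915):
31915 = 3×9646 + 2977
9646 = 3×2977 + 715
2977 = 4×715 + 117
715 = 6×117 + 13
117 = 9×13 + 0
The gcd is 13, not 1, hence no inverse exists.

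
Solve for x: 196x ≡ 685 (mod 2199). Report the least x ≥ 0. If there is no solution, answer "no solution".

643

First find gcd(196, 2199):
2199 = 11*196 + 43
196 = 4*43 + 24
43 = 1*24 + 19
24 = 1*19 + 5
19 = 3*5 + 4
5 = 1*4 + 1
4 = 4*1 + 0
gcd = 1, so a unique solution mod 2199 exists.
Back-substitute for the Bézout coefficients:
1 = 5 − 4
1 = −19 + 4·5
1 = 4·24 − 5·19
1 = −5·43 + 9·24
1 = 9·196 − 41·43
1 = −41·2199 + 460·196
So 196·(460) ≡ 1 (mod 2199), giving 196⁻¹ ≡ 460.
x ≡ 196⁻¹·685 ≡ 460·685 ≡ 643 (mod 2199).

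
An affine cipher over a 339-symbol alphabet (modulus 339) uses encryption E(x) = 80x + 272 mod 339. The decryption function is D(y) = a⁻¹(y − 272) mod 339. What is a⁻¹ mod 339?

Extended Euclidean algorithm:
339 = 4·80 + 19
80 = 4·19 + 4
19 = 4·4 + 3
4 = 1·3 + 1
3 = 3·1 + 0
gcd = 1, so the inverse exists. Back-substitute:
1 = 4 − 3
1 = −19 + 5·4
1 = 5·80 − 21·19
1 = −21·339 + 89·80
So 80·89 ≡ 1 (mod 339).

89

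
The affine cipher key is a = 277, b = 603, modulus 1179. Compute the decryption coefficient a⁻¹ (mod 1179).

166

Apply the Euclidean algorithm to 1179 and 277:
1179 = 4×277 + 71
277 = 3×71 + 64
71 = 1×64 + 7
64 = 9×7 + 1
7 = 7×1 + 0
Since gcd(277, 1179) = 1, back-substitute to write 1 as a combination:
1 = 64 − 9·7
1 = −9·71 + 10·64
1 = 10·277 − 39·71
1 = −39·1179 + 166·277
So 277·166 ≡ 1 (mod 1179).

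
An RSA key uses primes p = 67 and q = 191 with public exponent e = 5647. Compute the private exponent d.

φ(n) = (p−1)(q−1) = 66·190 = 12540.
Need d with 5647·d ≡ 1 (mod 12540). Apply the extended Euclidean algorithm:
12540 = 2*5647 + 1246
5647 = 4*1246 + 663
1246 = 1*663 + 583
663 = 1*583 + 80
583 = 7*80 + 23
80 = 3*23 + 11
23 = 2*11 + 1
11 = 11*1 + 0
Back-substitute:
1 = 23 − 2·11
1 = −2·80 + 7·23
1 = 7·583 − 51·80
1 = −51·663 + 58·583
1 = 58·1246 − 109·663
1 = −109·5647 + 494·1246
1 = 494·12540 − 1097·5647
So 5647·(-1097) ≡ 1 (mod 12540), hence d ≡ -1097 ≡ 11443 (mod 12540).

11443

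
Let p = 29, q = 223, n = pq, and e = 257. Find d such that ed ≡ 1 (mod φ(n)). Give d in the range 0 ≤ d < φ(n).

φ(n) = (p−1)(q−1) = 28·222 = 6216.
Need d with 257·d ≡ 1 (mod 6216). Apply the extended Euclidean algorithm:
6216 = 24*257 + 48
257 = 5*48 + 17
48 = 2*17 + 14
17 = 1*14 + 3
14 = 4*3 + 2
3 = 1*2 + 1
2 = 2*1 + 0
Back-substitute:
1 = 3 − 2
1 = −14 + 5·3
1 = 5·17 − 6·14
1 = −6·48 + 17·17
1 = 17·257 − 91·48
1 = −91·6216 + 2201·257
So 257·2201 ≡ 1 (mod 6216), hence d = 2201.

2201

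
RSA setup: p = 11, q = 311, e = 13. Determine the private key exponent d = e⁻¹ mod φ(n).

477

φ(n) = (p−1)(q−1) = 10·310 = 3100.
Need d with 13·d ≡ 1 (mod 3100). Apply the extended Euclidean algorithm:
3100 = 238*13 + 6
13 = 2*6 + 1
6 = 6*1 + 0
Back-substitute:
1 = 13 − 2·6
1 = −2·3100 + 477·13
So 13·477 ≡ 1 (mod 3100), hence d = 477.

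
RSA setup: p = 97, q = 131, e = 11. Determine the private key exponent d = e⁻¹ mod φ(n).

10211

φ(n) = (p−1)(q−1) = 96·130 = 12480.
Need d with 11·d ≡ 1 (mod 12480). Apply the extended Euclidean algorithm:
12480 = 1134·11 + 6
11 = 1·6 + 5
6 = 1·5 + 1
5 = 5·1 + 0
Back-substitute:
1 = 6 − 5
1 = −11 + 2·6
1 = 2·12480 − 2269·11
So 11·(-2269) ≡ 1 (mod 12480), hence d ≡ -2269 ≡ 10211 (mod 12480).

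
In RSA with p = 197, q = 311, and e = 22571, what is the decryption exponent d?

φ(n) = (p−1)(q−1) = 196·310 = 60760.
Need d with 22571·d ≡ 1 (mod 60760). Apply the extended Euclidean algorithm:
60760 = 2×22571 + 15618
22571 = 1×15618 + 6953
15618 = 2×6953 + 1712
6953 = 4×1712 + 105
1712 = 16×105 + 32
105 = 3×32 + 9
32 = 3×9 + 5
9 = 1×5 + 4
5 = 1×4 + 1
4 = 4×1 + 0
Back-substitute:
1 = 5 − 4
1 = −9 + 2·5
1 = 2·32 − 7·9
1 = −7·105 + 23·32
1 = 23·1712 − 375·105
1 = −375·6953 + 1523·1712
1 = 1523·15618 − 3421·6953
1 = −3421·22571 + 4944·15618
1 = 4944·60760 − 13309·22571
So 22571·(-13309) ≡ 1 (mod 60760), hence d ≡ -13309 ≡ 47451 (mod 60760).

47451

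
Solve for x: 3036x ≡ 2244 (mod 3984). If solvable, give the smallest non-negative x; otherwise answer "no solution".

First find gcd(3036, 3984):
3984 = 1×3036 + 948
3036 = 3×948 + 192
948 = 4×192 + 180
192 = 1×180 + 12
180 = 15×12 + 0
gcd = 12 and 12 | 2244, so solutions exist. Divide through by 12: 253x ≡ 187 (mod 332).
Now find 253⁻¹ mod 332:
332 = 1×253 + 79
253 = 3×79 + 16
79 = 4×16 + 15
16 = 1×15 + 1
15 = 15×1 + 0
Back-substitute:
1 = 16 − 15
1 = −79 + 5·16
1 = 5·253 − 16·79
1 = −16·332 + 21·253
So 253⁻¹ ≡ 21 (mod 332).
Then x ≡ 21·187 ≡ 275 (mod 332); the smallest non-negative solution is x = 275.

275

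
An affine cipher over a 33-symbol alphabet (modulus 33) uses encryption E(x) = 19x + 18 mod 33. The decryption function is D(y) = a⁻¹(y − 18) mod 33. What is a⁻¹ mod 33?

7

Apply the Euclidean algorithm to 33 and 19:
33 = 1*19 + 14
19 = 1*14 + 5
14 = 2*5 + 4
5 = 1*4 + 1
4 = 4*1 + 0
gcd = 1, so the inverse exists. Back-substitute:
1 = 5 − 4
1 = −14 + 3·5
1 = 3·19 − 4·14
1 = −4·33 + 7·19
So 19·7 ≡ 1 (mod 33).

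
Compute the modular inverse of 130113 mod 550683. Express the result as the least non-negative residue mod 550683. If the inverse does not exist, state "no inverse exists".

no inverse exists

Euclidean algorithm on 550683, 130113:
550683 = 4·130113 + 30231
130113 = 4·30231 + 9189
30231 = 3·9189 + 2664
9189 = 3·2664 + 1197
2664 = 2·1197 + 270
1197 = 4·270 + 117
270 = 2·117 + 36
117 = 3·36 + 9
36 = 4·9 + 0
The gcd is 9, not 1, hence no inverse exists.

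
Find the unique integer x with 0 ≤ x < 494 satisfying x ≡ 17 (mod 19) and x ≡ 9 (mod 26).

Write x = 17 + 19·k. Then 19·k ≡ 9 − 17 ≡ 18 (mod 26).
Need 19⁻¹ mod 26. Extended Euclid on (26, 19):
26 = 1·19 + 7
19 = 2·7 + 5
7 = 1·5 + 2
5 = 2·2 + 1
2 = 2·1 + 0
Back-substitute:
1 = 5 − 2·2
1 = −2·7 + 3·5
1 = 3·19 − 8·7
1 = −8·26 + 11·19
19⁻¹ ≡ 11 (mod 26), so k ≡ 11·18 ≡ 16 (mod 26).
x = 17 + 19·16 = 321.

321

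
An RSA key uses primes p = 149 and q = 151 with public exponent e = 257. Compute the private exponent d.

φ(n) = (p−1)(q−1) = 148·150 = 22200.
Need d with 257·d ≡ 1 (mod 22200). Apply the extended Euclidean algorithm:
22200 = 86×257 + 98
257 = 2×98 + 61
98 = 1×61 + 37
61 = 1×37 + 24
37 = 1×24 + 13
24 = 1×13 + 11
13 = 1×11 + 2
11 = 5×2 + 1
2 = 2×1 + 0
Back-substitute:
1 = 11 − 5·2
1 = −5·13 + 6·11
1 = 6·24 − 11·13
1 = −11·37 + 17·24
1 = 17·61 − 28·37
1 = −28·98 + 45·61
1 = 45·257 − 118·98
1 = −118·22200 + 10193·257
So 257·10193 ≡ 1 (mod 22200), hence d = 10193.

10193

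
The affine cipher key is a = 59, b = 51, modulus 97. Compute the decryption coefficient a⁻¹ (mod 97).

Run Euclid on (97, 59):
97 = 1*59 + 38
59 = 1*38 + 21
38 = 1*21 + 17
21 = 1*17 + 4
17 = 4*4 + 1
4 = 4*1 + 0
gcd = 1, so the inverse exists. Back-substitute:
1 = 17 − 4·4
1 = −4·21 + 5·17
1 = 5·38 − 9·21
1 = −9·59 + 14·38
1 = 14·97 − 23·59
So 59·(-23) ≡ 1 (mod 97), and -23 ≡ 74 (mod 97).

74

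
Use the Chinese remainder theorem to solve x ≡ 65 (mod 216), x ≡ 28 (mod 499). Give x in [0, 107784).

3521

Write x = 65 + 216·k. Then 216·k ≡ 28 − 65 ≡ 462 (mod 499).
Need 216⁻¹ mod 499. Extended Euclid on (499, 216):
499 = 2*216 + 67
216 = 3*67 + 15
67 = 4*15 + 7
15 = 2*7 + 1
7 = 7*1 + 0
Back-substitute:
1 = 15 − 2·7
1 = −2·67 + 9·15
1 = 9·216 − 29·67
1 = −29·499 + 67·216
216⁻¹ ≡ 67 (mod 499), so k ≡ 67·462 ≡ 16 (mod 499).
x = 65 + 216·16 = 3521.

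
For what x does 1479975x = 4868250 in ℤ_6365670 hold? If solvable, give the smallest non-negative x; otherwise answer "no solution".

260398

First find gcd(1479975, 6365670):
6365670 = 4*1479975 + 445770
1479975 = 3*445770 + 142665
445770 = 3*142665 + 17775
142665 = 8*17775 + 465
17775 = 38*465 + 105
465 = 4*105 + 45
105 = 2*45 + 15
45 = 3*15 + 0
gcd = 15 and 15 | 4868250, so solutions exist. Divide through by 15: 98665x ≡ 324550 (mod 424378).
Now find 98665⁻¹ mod 424378:
424378 = 4·98665 + 29718
98665 = 3·29718 + 9511
29718 = 3·9511 + 1185
9511 = 8·1185 + 31
1185 = 38·31 + 7
31 = 4·7 + 3
7 = 2·3 + 1
3 = 3·1 + 0
Back-substitute:
1 = 7 − 2·3
1 = −2·31 + 9·7
1 = 9·1185 − 344·31
1 = −344·9511 + 2761·1185
1 = 2761·29718 − 8627·9511
1 = −8627·98665 + 28642·29718
1 = 28642·424378 − 123195·98665
So 98665·(-123195) ≡ 1 (mod 424378), i.e. 98665⁻¹ ≡ 301183.
Then x ≡ 301183·324550 ≡ 260398 (mod 424378); the smallest non-negative solution is x = 260398.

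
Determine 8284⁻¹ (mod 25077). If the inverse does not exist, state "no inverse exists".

Apply the Euclidean algorithm to 25077 and 8284:
25077 = 3×8284 + 225
8284 = 36×225 + 184
225 = 1×184 + 41
184 = 4×41 + 20
41 = 2×20 + 1
20 = 20×1 + 0
The gcd is 1. Working backward:
1 = 41 − 2·20
1 = −2·184 + 9·41
1 = 9·225 − 11·184
1 = −11·8284 + 405·225
1 = 405·25077 − 1226·8284
Hence 8284⁻¹ ≡ -1226 ≡ 23851 (mod 25077).

23851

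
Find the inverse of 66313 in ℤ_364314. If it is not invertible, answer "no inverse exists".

161371

Apply the Euclidean algorithm to 364314 and 66313:
364314 = 5*66313 + 32749
66313 = 2*32749 + 815
32749 = 40*815 + 149
815 = 5*149 + 70
149 = 2*70 + 9
70 = 7*9 + 7
9 = 1*7 + 2
7 = 3*2 + 1
2 = 2*1 + 0
gcd = 1, so the inverse exists. Back-substitute:
1 = 7 − 3·2
1 = −3·9 + 4·7
1 = 4·70 − 31·9
1 = −31·149 + 66·70
1 = 66·815 − 361·149
1 = −361·32749 + 14506·815
1 = 14506·66313 − 29373·32749
1 = −29373·364314 + 161371·66313
So 66313·161371 ≡ 1 (mod 364314).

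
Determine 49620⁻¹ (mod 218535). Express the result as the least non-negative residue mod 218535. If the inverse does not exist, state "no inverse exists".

Euclidean algorithm on 218535, 49620:
218535 = 4·49620 + 20055
49620 = 2·20055 + 9510
20055 = 2·9510 + 1035
9510 = 9·1035 + 195
1035 = 5·195 + 60
195 = 3·60 + 15
60 = 4·15 + 0
gcd(49620, 218535) = 15 ≠ 1, so 49620 has no multiplicative inverse modulo 218535.

no inverse exists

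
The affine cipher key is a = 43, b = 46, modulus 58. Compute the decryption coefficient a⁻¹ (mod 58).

27

Run Euclid on (58, 43):
58 = 1×43 + 15
43 = 2×15 + 13
15 = 1×13 + 2
13 = 6×2 + 1
2 = 2×1 + 0
gcd = 1, so the inverse exists. Back-substitute:
1 = 13 − 6·2
1 = −6·15 + 7·13
1 = 7·43 − 20·15
1 = −20·58 + 27·43
So 43·27 ≡ 1 (mod 58).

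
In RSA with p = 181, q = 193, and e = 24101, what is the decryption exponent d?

φ(n) = (p−1)(q−1) = 180·192 = 34560.
Need d with 24101·d ≡ 1 (mod 34560). Apply the extended Euclidean algorithm:
34560 = 1*24101 + 10459
24101 = 2*10459 + 3183
10459 = 3*3183 + 910
3183 = 3*910 + 453
910 = 2*453 + 4
453 = 113*4 + 1
4 = 4*1 + 0
Back-substitute:
1 = 453 − 113·4
1 = −113·910 + 227·453
1 = 227·3183 − 794·910
1 = −794·10459 + 2609·3183
1 = 2609·24101 − 6012·10459
1 = −6012·34560 + 8621·24101
So 24101·8621 ≡ 1 (mod 34560), hence d = 8621.

8621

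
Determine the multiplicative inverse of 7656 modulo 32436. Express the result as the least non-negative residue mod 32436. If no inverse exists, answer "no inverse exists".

no inverse exists

Euclidean algorithm on 32436, 7656:
32436 = 4*7656 + 1812
7656 = 4*1812 + 408
1812 = 4*408 + 180
408 = 2*180 + 48
180 = 3*48 + 36
48 = 1*36 + 12
36 = 3*12 + 0
gcd(7656, 32436) = 12 ≠ 1, so 7656 has no multiplicative inverse modulo 32436.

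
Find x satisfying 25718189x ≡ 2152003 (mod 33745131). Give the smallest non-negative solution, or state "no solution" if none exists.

First find gcd(25718189, 33745131):
33745131 = 1×25718189 + 8026942
25718189 = 3×8026942 + 1637363
8026942 = 4×1637363 + 1477490
1637363 = 1×1477490 + 159873
1477490 = 9×159873 + 38633
159873 = 4×38633 + 5341
38633 = 7×5341 + 1246
5341 = 4×1246 + 357
1246 = 3×357 + 175
357 = 2×175 + 7
175 = 25×7 + 0
gcd = 7 and 7 | 2152003, so solutions exist. Divide through by 7: 3674027x ≡ 307429 (mod 4820733).
Now find 3674027⁻¹ mod 4820733:
4820733 = 1*3674027 + 1146706
3674027 = 3*1146706 + 233909
1146706 = 4*233909 + 211070
233909 = 1*211070 + 22839
211070 = 9*22839 + 5519
22839 = 4*5519 + 763
5519 = 7*763 + 178
763 = 4*178 + 51
178 = 3*51 + 25
51 = 2*25 + 1
25 = 25*1 + 0
Back-substitute:
1 = 51 − 2·25
1 = −2·178 + 7·51
1 = 7·763 − 30·178
1 = −30·5519 + 217·763
1 = 217·22839 − 898·5519
1 = −898·211070 + 8299·22839
1 = 8299·233909 − 9197·211070
1 = −9197·1146706 + 45087·233909
1 = 45087·3674027 − 144458·1146706
1 = −144458·4820733 + 189545·3674027
So 3674027⁻¹ ≡ 189545 (mod 4820733).
Then x ≡ 189545·307429 ≡ 3430034 (mod 4820733); the smallest non-negative solution is x = 3430034.

3430034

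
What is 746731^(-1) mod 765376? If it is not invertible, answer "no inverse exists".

642883

gcd(765376, 746731) by repeated division:
765376 = 1×746731 + 18645
746731 = 40×18645 + 931
18645 = 20×931 + 25
931 = 37×25 + 6
25 = 4×6 + 1
6 = 6×1 + 0
Since gcd(746731, 765376) = 1, back-substitute to write 1 as a combination:
1 = 25 − 4·6
1 = −4·931 + 149·25
1 = 149·18645 − 2984·931
1 = −2984·746731 + 119509·18645
1 = 119509·765376 − 122493·746731
Hence 746731⁻¹ ≡ -122493 ≡ 642883 (mod 765376).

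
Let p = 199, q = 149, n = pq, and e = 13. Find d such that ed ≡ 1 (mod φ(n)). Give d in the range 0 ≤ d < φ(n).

13525

φ(n) = (p−1)(q−1) = 198·148 = 29304.
Need d with 13·d ≡ 1 (mod 29304). Apply the extended Euclidean algorithm:
29304 = 2254*13 + 2
13 = 6*2 + 1
2 = 2*1 + 0
Back-substitute:
1 = 13 − 6·2
1 = −6·29304 + 13525·13
So 13·13525 ≡ 1 (mod 29304), hence d = 13525.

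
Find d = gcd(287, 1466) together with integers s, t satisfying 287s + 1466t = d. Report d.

Euclidean algorithm:
1466 = 5×287 + 31
287 = 9×31 + 8
31 = 3×8 + 7
8 = 1×7 + 1
7 = 7×1 + 0
gcd(287, 1466) = 1.
Back-substituting:
1 = 8 − 7
1 = −31 + 4·8
1 = 4·287 − 37·31
1 = −37·1466 + 189·287
So 1 = (-37)·1466 + (189)·287.

1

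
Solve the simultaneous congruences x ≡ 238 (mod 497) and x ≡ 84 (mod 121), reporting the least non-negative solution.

22106

Write x = 238 + 497·k. Then 497·k ≡ 84 − 238 ≡ 88 (mod 121).
Need 497⁻¹ mod 121. Extended Euclid on (121, 13):
121 = 9*13 + 4
13 = 3*4 + 1
4 = 4*1 + 0
Back-substitute:
1 = 13 − 3·4
1 = −3·121 + 28·13
497⁻¹ ≡ 28 (mod 121), so k ≡ 28·88 ≡ 44 (mod 121).
x = 238 + 497·44 = 22106.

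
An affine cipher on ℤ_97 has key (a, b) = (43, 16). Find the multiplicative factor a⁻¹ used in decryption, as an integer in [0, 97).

gcd(97, 43) by repeated division:
97 = 2·43 + 11
43 = 3·11 + 10
11 = 1·10 + 1
10 = 10·1 + 0
gcd = 1, so the inverse exists. Back-substitute:
1 = 11 − 10
1 = −43 + 4·11
1 = 4·97 − 9·43
Hence 43⁻¹ ≡ -9 ≡ 88 (mod 97).

88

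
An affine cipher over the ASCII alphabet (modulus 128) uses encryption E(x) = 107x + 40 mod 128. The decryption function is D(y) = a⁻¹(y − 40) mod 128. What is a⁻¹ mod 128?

67

Apply the Euclidean algorithm to 128 and 107:
128 = 1×107 + 21
107 = 5×21 + 2
21 = 10×2 + 1
2 = 2×1 + 0
Since gcd(107, 128) = 1, back-substitute to write 1 as a combination:
1 = 21 − 10·2
1 = −10·107 + 51·21
1 = 51·128 − 61·107
Thus 107·(-61) ≡ 1 (mod 128); reducing, -61 mod 128 = 67.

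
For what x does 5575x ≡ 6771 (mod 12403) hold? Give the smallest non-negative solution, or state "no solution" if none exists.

First find gcd(5575, 12403):
12403 = 2*5575 + 1253
5575 = 4*1253 + 563
1253 = 2*563 + 127
563 = 4*127 + 55
127 = 2*55 + 17
55 = 3*17 + 4
17 = 4*4 + 1
4 = 4*1 + 0
gcd = 1, so a unique solution mod 12403 exists.
Back-substitute for the Bézout coefficients:
1 = 17 − 4·4
1 = −4·55 + 13·17
1 = 13·127 − 30·55
1 = −30·563 + 133·127
1 = 133·1253 − 296·563
1 = −296·5575 + 1317·1253
1 = 1317·12403 − 2930·5575
So 5575·(-2930) ≡ 1 (mod 12403), giving 5575⁻¹ ≡ 9473.
x ≡ 5575⁻¹·6771 ≡ 9473·6771 ≡ 5770 (mod 12403).

5770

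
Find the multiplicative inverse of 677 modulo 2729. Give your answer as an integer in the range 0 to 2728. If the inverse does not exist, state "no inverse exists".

2209

Extended Euclidean algorithm:
2729 = 4*677 + 21
677 = 32*21 + 5
21 = 4*5 + 1
5 = 5*1 + 0
Since gcd(677, 2729) = 1, back-substitute to write 1 as a combination:
1 = 21 − 4·5
1 = −4·677 + 129·21
1 = 129·2729 − 520·677
Thus 677·(-520) ≡ 1 (mod 2729); reducing, -520 mod 2729 = 2209.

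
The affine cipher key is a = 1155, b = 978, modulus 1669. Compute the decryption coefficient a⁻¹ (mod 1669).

276

Extended Euclidean algorithm:
1669 = 1*1155 + 514
1155 = 2*514 + 127
514 = 4*127 + 6
127 = 21*6 + 1
6 = 6*1 + 0
The gcd is 1. Working backward:
1 = 127 − 21·6
1 = −21·514 + 85·127
1 = 85·1155 − 191·514
1 = −191·1669 + 276·1155
So 1155·276 ≡ 1 (mod 1669).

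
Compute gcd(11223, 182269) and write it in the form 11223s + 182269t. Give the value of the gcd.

1

Apply Euclid's algorithm to 182269 and 11223:
182269 = 16×11223 + 2701
11223 = 4×2701 + 419
2701 = 6×419 + 187
419 = 2×187 + 45
187 = 4×45 + 7
45 = 6×7 + 3
7 = 2×3 + 1
3 = 3×1 + 0
gcd(11223, 182269) = 1.
Back-substituting:
1 = 7 − 2·3
1 = −2·45 + 13·7
1 = 13·187 − 54·45
1 = −54·419 + 121·187
1 = 121·2701 − 780·419
1 = −780·11223 + 3241·2701
1 = 3241·182269 − 52636·11223
So 1 = (3241)·182269 + (-52636)·11223.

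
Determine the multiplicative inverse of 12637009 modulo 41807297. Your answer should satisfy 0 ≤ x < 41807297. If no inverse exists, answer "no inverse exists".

Compute gcd(12637009, 41807297):
41807297 = 3·12637009 + 3896270
12637009 = 3·3896270 + 948199
3896270 = 4·948199 + 103474
948199 = 9·103474 + 16933
103474 = 6·16933 + 1876
16933 = 9·1876 + 49
1876 = 38·49 + 14
49 = 3·14 + 7
14 = 2·7 + 0
gcd(12637009, 41807297) = 7 ≠ 1, so 12637009 has no multiplicative inverse modulo 41807297.

no inverse exists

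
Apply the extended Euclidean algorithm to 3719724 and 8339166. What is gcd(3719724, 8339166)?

Repeated division:
8339166 = 2·3719724 + 899718
3719724 = 4·899718 + 120852
899718 = 7·120852 + 53754
120852 = 2·53754 + 13344
53754 = 4·13344 + 378
13344 = 35·378 + 114
378 = 3·114 + 36
114 = 3·36 + 6
36 = 6·6 + 0
gcd(3719724, 8339166) = 6.
Express as a combination:
6 = 114 − 3·36
6 = −3·378 + 10·114
6 = 10·13344 − 353·378
6 = −353·53754 + 1422·13344
6 = 1422·120852 − 3197·53754
6 = −3197·899718 + 23801·120852
6 = 23801·3719724 − 98401·899718
6 = −98401·8339166 + 220603·3719724
So 6 = (-98401)·8339166 + (220603)·3719724.

6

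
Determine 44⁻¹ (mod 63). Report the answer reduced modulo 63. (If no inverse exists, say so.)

Extended Euclidean algorithm:
63 = 1·44 + 19
44 = 2·19 + 6
19 = 3·6 + 1
6 = 6·1 + 0
The gcd is 1. Working backward:
1 = 19 − 3·6
1 = −3·44 + 7·19
1 = 7·63 − 10·44
Thus 44·(-10) ≡ 1 (mod 63); reducing, -10 mod 63 = 53.

53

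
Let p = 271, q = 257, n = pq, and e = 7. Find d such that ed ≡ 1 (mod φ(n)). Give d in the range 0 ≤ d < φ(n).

29623

φ(n) = (p−1)(q−1) = 270·256 = 69120.
Need d with 7·d ≡ 1 (mod 69120). Apply the extended Euclidean algorithm:
69120 = 9874*7 + 2
7 = 3*2 + 1
2 = 2*1 + 0
Back-substitute:
1 = 7 − 3·2
1 = −3·69120 + 29623·7
So 7·29623 ≡ 1 (mod 69120), hence d = 29623.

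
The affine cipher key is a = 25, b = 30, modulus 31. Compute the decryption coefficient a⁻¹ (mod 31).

Run Euclid on (31, 25):
31 = 1·25 + 6
25 = 4·6 + 1
6 = 6·1 + 0
Since gcd(25, 31) = 1, back-substitute to write 1 as a combination:
1 = 25 − 4·6
1 = −4·31 + 5·25
So 25·5 ≡ 1 (mod 31).

5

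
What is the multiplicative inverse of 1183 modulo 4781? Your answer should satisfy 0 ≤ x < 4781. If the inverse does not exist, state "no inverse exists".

Euclidean algorithm on 4781, 1183:
4781 = 4×1183 + 49
1183 = 24×49 + 7
49 = 7×7 + 0
gcd(1183, 4781) = 7 ≠ 1, so 1183 has no multiplicative inverse modulo 4781.

no inverse exists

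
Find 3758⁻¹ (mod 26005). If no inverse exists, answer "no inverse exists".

Extended Euclidean algorithm:
26005 = 6×3758 + 3457
3758 = 1×3457 + 301
3457 = 11×301 + 146
301 = 2×146 + 9
146 = 16×9 + 2
9 = 4×2 + 1
2 = 2×1 + 0
Since gcd(3758, 26005) = 1, back-substitute to write 1 as a combination:
1 = 9 − 4·2
1 = −4·146 + 65·9
1 = 65·301 − 134·146
1 = −134·3457 + 1539·301
1 = 1539·3758 − 1673·3457
1 = −1673·26005 + 11577·3758
So 3758·11577 ≡ 1 (mod 26005).

11577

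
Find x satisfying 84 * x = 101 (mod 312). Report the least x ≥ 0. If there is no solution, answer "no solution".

no solution

gcd(84, 312):
312 = 3·84 + 60
84 = 1·60 + 24
60 = 2·24 + 12
24 = 2·12 + 0
gcd = 12, but 12 ∤ 101, so the congruence has no solution.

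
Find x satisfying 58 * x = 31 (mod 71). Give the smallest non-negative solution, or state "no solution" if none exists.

14

First find gcd(58, 71):
71 = 1×58 + 13
58 = 4×13 + 6
13 = 2×6 + 1
6 = 6×1 + 0
gcd = 1, so a unique solution mod 71 exists.
Back-substitute for the Bézout coefficients:
1 = 13 − 2·6
1 = −2·58 + 9·13
1 = 9·71 − 11·58
So 58·(-11) ≡ 1 (mod 71), giving 58⁻¹ ≡ 60.
x ≡ 58⁻¹·31 ≡ 60·31 ≡ 14 (mod 71).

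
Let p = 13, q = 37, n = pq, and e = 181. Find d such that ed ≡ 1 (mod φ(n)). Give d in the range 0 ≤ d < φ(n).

253

φ(n) = (p−1)(q−1) = 12·36 = 432.
Need d with 181·d ≡ 1 (mod 432). Apply the extended Euclidean algorithm:
432 = 2*181 + 70
181 = 2*70 + 41
70 = 1*41 + 29
41 = 1*29 + 12
29 = 2*12 + 5
12 = 2*5 + 2
5 = 2*2 + 1
2 = 2*1 + 0
Back-substitute:
1 = 5 − 2·2
1 = −2·12 + 5·5
1 = 5·29 − 12·12
1 = −12·41 + 17·29
1 = 17·70 − 29·41
1 = −29·181 + 75·70
1 = 75·432 − 179·181
So 181·(-179) ≡ 1 (mod 432), hence d ≡ -179 ≡ 253 (mod 432).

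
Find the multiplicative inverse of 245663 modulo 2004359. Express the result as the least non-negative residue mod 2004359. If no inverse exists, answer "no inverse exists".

gcd(2004359, 245663) by repeated division:
2004359 = 8*245663 + 39055
245663 = 6*39055 + 11333
39055 = 3*11333 + 5056
11333 = 2*5056 + 1221
5056 = 4*1221 + 172
1221 = 7*172 + 17
172 = 10*17 + 2
17 = 8*2 + 1
2 = 2*1 + 0
The gcd is 1. Working backward:
1 = 17 − 8·2
1 = −8·172 + 81·17
1 = 81·1221 − 575·172
1 = −575·5056 + 2381·1221
1 = 2381·11333 − 5337·5056
1 = −5337·39055 + 18392·11333
1 = 18392·245663 − 115689·39055
1 = −115689·2004359 + 943904·245663
So 245663·943904 ≡ 1 (mod 2004359).

943904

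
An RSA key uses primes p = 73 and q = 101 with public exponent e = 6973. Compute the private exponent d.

1237

φ(n) = (p−1)(q−1) = 72·100 = 7200.
Need d with 6973·d ≡ 1 (mod 7200). Apply the extended Euclidean algorithm:
7200 = 1*6973 + 227
6973 = 30*227 + 163
227 = 1*163 + 64
163 = 2*64 + 35
64 = 1*35 + 29
35 = 1*29 + 6
29 = 4*6 + 5
6 = 1*5 + 1
5 = 5*1 + 0
Back-substitute:
1 = 6 − 5
1 = −29 + 5·6
1 = 5·35 − 6·29
1 = −6·64 + 11·35
1 = 11·163 − 28·64
1 = −28·227 + 39·163
1 = 39·6973 − 1198·227
1 = −1198·7200 + 1237·6973
So 6973·1237 ≡ 1 (mod 7200), hence d = 1237.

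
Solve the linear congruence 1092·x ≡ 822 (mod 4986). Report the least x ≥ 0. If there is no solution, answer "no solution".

First find gcd(1092, 4986):
4986 = 4*1092 + 618
1092 = 1*618 + 474
618 = 1*474 + 144
474 = 3*144 + 42
144 = 3*42 + 18
42 = 2*18 + 6
18 = 3*6 + 0
gcd = 6 and 6 | 822, so solutions exist. Divide through by 6: 182x ≡ 137 (mod 831).
Now find 182⁻¹ mod 831:
831 = 4*182 + 103
182 = 1*103 + 79
103 = 1*79 + 24
79 = 3*24 + 7
24 = 3*7 + 3
7 = 2*3 + 1
3 = 3*1 + 0
Back-substitute:
1 = 7 − 2·3
1 = −2·24 + 7·7
1 = 7·79 − 23·24
1 = −23·103 + 30·79
1 = 30·182 − 53·103
1 = −53·831 + 242·182
So 182⁻¹ ≡ 242 (mod 831).
Then x ≡ 242·137 ≡ 745 (mod 831); the smallest non-negative solution is x = 745.

745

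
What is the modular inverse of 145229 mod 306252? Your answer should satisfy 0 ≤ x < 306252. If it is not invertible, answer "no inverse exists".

Run Euclid on (306252, 145229):
306252 = 2×145229 + 15794
145229 = 9×15794 + 3083
15794 = 5×3083 + 379
3083 = 8×379 + 51
379 = 7×51 + 22
51 = 2×22 + 7
22 = 3×7 + 1
7 = 7×1 + 0
Since gcd(145229, 306252) = 1, back-substitute to write 1 as a combination:
1 = 22 − 3·7
1 = −3·51 + 7·22
1 = 7·379 − 52·51
1 = −52·3083 + 423·379
1 = 423·15794 − 2167·3083
1 = −2167·145229 + 19926·15794
1 = 19926·306252 − 42019·145229
So 145229·(-42019) ≡ 1 (mod 306252), and -42019 ≡ 264233 (mod 306252).

264233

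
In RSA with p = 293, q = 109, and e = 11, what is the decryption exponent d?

φ(n) = (p−1)(q−1) = 292·108 = 31536.
Need d with 11·d ≡ 1 (mod 31536). Apply the extended Euclidean algorithm:
31536 = 2866·11 + 10
11 = 1·10 + 1
10 = 10·1 + 0
Back-substitute:
1 = 11 − 10
1 = −31536 + 2867·11
So 11·2867 ≡ 1 (mod 31536), hence d = 2867.

2867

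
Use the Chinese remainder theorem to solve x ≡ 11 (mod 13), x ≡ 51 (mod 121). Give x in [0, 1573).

414

Write x = 11 + 13·k. Then 13·k ≡ 51 − 11 ≡ 40 (mod 121).
Need 13⁻¹ mod 121. Extended Euclid on (121, 13):
121 = 9*13 + 4
13 = 3*4 + 1
4 = 4*1 + 0
Back-substitute:
1 = 13 − 3·4
1 = −3·121 + 28·13
13⁻¹ ≡ 28 (mod 121), so k ≡ 28·40 ≡ 31 (mod 121).
x = 11 + 13·31 = 414.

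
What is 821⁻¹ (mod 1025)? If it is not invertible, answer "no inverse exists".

Run Euclid on (1025, 821):
1025 = 1·821 + 204
821 = 4·204 + 5
204 = 40·5 + 4
5 = 1·4 + 1
4 = 4·1 + 0
Since gcd(821, 1025) = 1, back-substitute to write 1 as a combination:
1 = 5 − 4
1 = −204 + 41·5
1 = 41·821 − 165·204
1 = −165·1025 + 206·821
So 821·206 ≡ 1 (mod 1025).

206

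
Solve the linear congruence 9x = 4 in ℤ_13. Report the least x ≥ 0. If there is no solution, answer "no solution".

12

First find gcd(9, 13):
13 = 1·9 + 4
9 = 2·4 + 1
4 = 4·1 + 0
gcd = 1, so a unique solution mod 13 exists.
Back-substitute for the Bézout coefficients:
1 = 9 − 2·4
1 = −2·13 + 3·9
So 9·(3) ≡ 1 (mod 13), giving 9⁻¹ ≡ 3.
x ≡ 9⁻¹·4 ≡ 3·4 ≡ 12 (mod 13).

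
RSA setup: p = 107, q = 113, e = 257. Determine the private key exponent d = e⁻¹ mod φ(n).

φ(n) = (p−1)(q−1) = 106·112 = 11872.
Need d with 257·d ≡ 1 (mod 11872). Apply the extended Euclidean algorithm:
11872 = 46*257 + 50
257 = 5*50 + 7
50 = 7*7 + 1
7 = 7*1 + 0
Back-substitute:
1 = 50 − 7·7
1 = −7·257 + 36·50
1 = 36·11872 − 1663·257
So 257·(-1663) ≡ 1 (mod 11872), hence d ≡ -1663 ≡ 10209 (mod 11872).

10209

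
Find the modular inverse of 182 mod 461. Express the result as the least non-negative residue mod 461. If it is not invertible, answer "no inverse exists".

38

Extended Euclidean algorithm:
461 = 2×182 + 97
182 = 1×97 + 85
97 = 1×85 + 12
85 = 7×12 + 1
12 = 12×1 + 0
Since gcd(182, 461) = 1, back-substitute to write 1 as a combination:
1 = 85 − 7·12
1 = −7·97 + 8·85
1 = 8·182 − 15·97
1 = −15·461 + 38·182
So 182·38 ≡ 1 (mod 461).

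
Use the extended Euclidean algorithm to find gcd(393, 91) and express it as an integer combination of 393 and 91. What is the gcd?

1

Apply Euclid's algorithm to 393 and 91:
393 = 4·91 + 29
91 = 3·29 + 4
29 = 7·4 + 1
4 = 4·1 + 0
gcd(393, 91) = 1.
Back-substituting:
1 = 29 − 7·4
1 = −7·91 + 22·29
1 = 22·393 − 95·91
So 1 = (22)·393 + (-95)·91.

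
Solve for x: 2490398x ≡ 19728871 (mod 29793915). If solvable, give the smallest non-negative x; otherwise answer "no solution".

First find gcd(2490398, 29793915):
29793915 = 11×2490398 + 2399537
2490398 = 1×2399537 + 90861
2399537 = 26×90861 + 37151
90861 = 2×37151 + 16559
37151 = 2×16559 + 4033
16559 = 4×4033 + 427
4033 = 9×427 + 190
427 = 2×190 + 47
190 = 4×47 + 2
47 = 23×2 + 1
2 = 2×1 + 0
gcd = 1, so a unique solution mod 29793915 exists.
Back-substitute for the Bézout coefficients:
1 = 47 − 23·2
1 = −23·190 + 93·47
1 = 93·427 − 209·190
1 = −209·4033 + 1974·427
1 = 1974·16559 − 8105·4033
1 = −8105·37151 + 18184·16559
1 = 18184·90861 − 44473·37151
1 = −44473·2399537 + 1174482·90861
1 = 1174482·2490398 − 1218955·2399537
1 = −1218955·29793915 + 14582987·2490398
So 2490398·(14582987) ≡ 1 (mod 29793915), giving 2490398⁻¹ ≡ 14582987.
x ≡ 2490398⁻¹·19728871 ≡ 14582987·19728871 ≡ 5508812 (mod 29793915).

5508812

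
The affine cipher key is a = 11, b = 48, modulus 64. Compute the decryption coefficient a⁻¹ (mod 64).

35

gcd(64, 11) by repeated division:
64 = 5×11 + 9
11 = 1×9 + 2
9 = 4×2 + 1
2 = 2×1 + 0
Since gcd(11, 64) = 1, back-substitute to write 1 as a combination:
1 = 9 − 4·2
1 = −4·11 + 5·9
1 = 5·64 − 29·11
So 11·(-29) ≡ 1 (mod 64), and -29 ≡ 35 (mod 64).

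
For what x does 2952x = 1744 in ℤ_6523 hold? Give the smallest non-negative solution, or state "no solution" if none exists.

First find gcd(2952, 6523):
6523 = 2·2952 + 619
2952 = 4·619 + 476
619 = 1·476 + 143
476 = 3·143 + 47
143 = 3·47 + 2
47 = 23·2 + 1
2 = 2·1 + 0
gcd = 1, so a unique solution mod 6523 exists.
Back-substitute for the Bézout coefficients:
1 = 47 − 23·2
1 = −23·143 + 70·47
1 = 70·476 − 233·143
1 = −233·619 + 303·476
1 = 303·2952 − 1445·619
1 = −1445·6523 + 3193·2952
So 2952·(3193) ≡ 1 (mod 6523), giving 2952⁻¹ ≡ 3193.
x ≡ 2952⁻¹·1744 ≡ 3193·1744 ≡ 4473 (mod 6523).

4473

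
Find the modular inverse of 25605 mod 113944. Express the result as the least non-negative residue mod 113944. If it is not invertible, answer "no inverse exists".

3253

Extended Euclidean algorithm:
113944 = 4·25605 + 11524
25605 = 2·11524 + 2557
11524 = 4·2557 + 1296
2557 = 1·1296 + 1261
1296 = 1·1261 + 35
1261 = 36·35 + 1
35 = 35·1 + 0
Since gcd(25605, 113944) = 1, back-substitute to write 1 as a combination:
1 = 1261 − 36·35
1 = −36·1296 + 37·1261
1 = 37·2557 − 73·1296
1 = −73·11524 + 329·2557
1 = 329·25605 − 731·11524
1 = −731·113944 + 3253·25605
So 25605·3253 ≡ 1 (mod 113944).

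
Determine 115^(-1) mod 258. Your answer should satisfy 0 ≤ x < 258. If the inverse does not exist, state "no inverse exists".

175

Apply the Euclidean algorithm to 258 and 115:
258 = 2*115 + 28
115 = 4*28 + 3
28 = 9*3 + 1
3 = 3*1 + 0
gcd = 1, so the inverse exists. Back-substitute:
1 = 28 − 9·3
1 = −9·115 + 37·28
1 = 37·258 − 83·115
Hence 115⁻¹ ≡ -83 ≡ 175 (mod 258).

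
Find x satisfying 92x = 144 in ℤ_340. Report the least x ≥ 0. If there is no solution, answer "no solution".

57

First find gcd(92, 340):
340 = 3×92 + 64
92 = 1×64 + 28
64 = 2×28 + 8
28 = 3×8 + 4
8 = 2×4 + 0
gcd = 4 and 4 | 144, so solutions exist. Divide through by 4: 23x ≡ 36 (mod 85).
Now find 23⁻¹ mod 85:
85 = 3·23 + 16
23 = 1·16 + 7
16 = 2·7 + 2
7 = 3·2 + 1
2 = 2·1 + 0
Back-substitute:
1 = 7 − 3·2
1 = −3·16 + 7·7
1 = 7·23 − 10·16
1 = −10·85 + 37·23
So 23⁻¹ ≡ 37 (mod 85).
Then x ≡ 37·36 ≡ 57 (mod 85); the smallest non-negative solution is x = 57.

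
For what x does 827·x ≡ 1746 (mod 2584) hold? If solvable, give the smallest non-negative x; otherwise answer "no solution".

First find gcd(827, 2584):
2584 = 3·827 + 103
827 = 8·103 + 3
103 = 34·3 + 1
3 = 3·1 + 0
gcd = 1, so a unique solution mod 2584 exists.
Back-substitute for the Bézout coefficients:
1 = 103 − 34·3
1 = −34·827 + 273·103
1 = 273·2584 − 853·827
So 827·(-853) ≡ 1 (mod 2584), giving 827⁻¹ ≡ 1731.
x ≡ 827⁻¹·1746 ≡ 1731·1746 ≡ 1630 (mod 2584).

1630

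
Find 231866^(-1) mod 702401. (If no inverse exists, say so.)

Apply the Euclidean algorithm to 702401 and 231866:
702401 = 3·231866 + 6803
231866 = 34·6803 + 564
6803 = 12·564 + 35
564 = 16·35 + 4
35 = 8·4 + 3
4 = 1·3 + 1
3 = 3·1 + 0
Since gcd(231866, 702401) = 1, back-substitute to write 1 as a combination:
1 = 4 − 3
1 = −35 + 9·4
1 = 9·564 − 145·35
1 = −145·6803 + 1749·564
1 = 1749·231866 − 59611·6803
1 = −59611·702401 + 180582·231866
So 231866·180582 ≡ 1 (mod 702401).

180582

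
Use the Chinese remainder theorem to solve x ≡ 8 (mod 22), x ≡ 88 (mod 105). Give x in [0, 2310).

Write x = 8 + 22·k. Then 22·k ≡ 88 − 8 ≡ 80 (mod 105).
Need 22⁻¹ mod 105. Extended Euclid on (105, 22):
105 = 4×22 + 17
22 = 1×17 + 5
17 = 3×5 + 2
5 = 2×2 + 1
2 = 2×1 + 0
Back-substitute:
1 = 5 − 2·2
1 = −2·17 + 7·5
1 = 7·22 − 9·17
1 = −9·105 + 43·22
22⁻¹ ≡ 43 (mod 105), so k ≡ 43·80 ≡ 80 (mod 105).
x = 8 + 22·80 = 1768.

1768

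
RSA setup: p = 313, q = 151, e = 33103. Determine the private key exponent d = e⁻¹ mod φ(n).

44767

φ(n) = (p−1)(q−1) = 312·150 = 46800.
Need d with 33103·d ≡ 1 (mod 46800). Apply the extended Euclidean algorithm:
46800 = 1*33103 + 13697
33103 = 2*13697 + 5709
13697 = 2*5709 + 2279
5709 = 2*2279 + 1151
2279 = 1*1151 + 1128
1151 = 1*1128 + 23
1128 = 49*23 + 1
23 = 23*1 + 0
Back-substitute:
1 = 1128 − 49·23
1 = −49·1151 + 50·1128
1 = 50·2279 − 99·1151
1 = −99·5709 + 248·2279
1 = 248·13697 − 595·5709
1 = −595·33103 + 1438·13697
1 = 1438·46800 − 2033·33103
So 33103·(-2033) ≡ 1 (mod 46800), hence d ≡ -2033 ≡ 44767 (mod 46800).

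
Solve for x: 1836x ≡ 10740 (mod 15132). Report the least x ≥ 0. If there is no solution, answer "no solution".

863

First find gcd(1836, 15132):
15132 = 8*1836 + 444
1836 = 4*444 + 60
444 = 7*60 + 24
60 = 2*24 + 12
24 = 2*12 + 0
gcd = 12 and 12 | 10740, so solutions exist. Divide through by 12: 153x ≡ 895 (mod 1261).
Now find 153⁻¹ mod 1261:
1261 = 8×153 + 37
153 = 4×37 + 5
37 = 7×5 + 2
5 = 2×2 + 1
2 = 2×1 + 0
Back-substitute:
1 = 5 − 2·2
1 = −2·37 + 15·5
1 = 15·153 − 62·37
1 = −62·1261 + 511·153
So 153⁻¹ ≡ 511 (mod 1261).
Then x ≡ 511·895 ≡ 863 (mod 1261); the smallest non-negative solution is x = 863.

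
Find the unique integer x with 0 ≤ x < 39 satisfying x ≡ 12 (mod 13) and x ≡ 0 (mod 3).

Write x = 12 + 13·k. Then 13·k ≡ 0 − 12 ≡ 0 (mod 3).
Need 13⁻¹ mod 3. Extended Euclid on (3, 1):
3 = 3*1 + 0
13⁻¹ ≡ 1 (mod 3), so k ≡ 1·0 ≡ 0 (mod 3).
x = 12 + 13·0 = 12.

12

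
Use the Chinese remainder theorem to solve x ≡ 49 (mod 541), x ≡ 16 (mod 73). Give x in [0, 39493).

Write x = 49 + 541·k. Then 541·k ≡ 16 − 49 ≡ 40 (mod 73).
Need 541⁻¹ mod 73. Extended Euclid on (73, 30):
73 = 2·30 + 13
30 = 2·13 + 4
13 = 3·4 + 1
4 = 4·1 + 0
Back-substitute:
1 = 13 − 3·4
1 = −3·30 + 7·13
1 = 7·73 − 17·30
541⁻¹ ≡ 56 (mod 73), so k ≡ 56·40 ≡ 50 (mod 73).
x = 49 + 541·50 = 27099.

27099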